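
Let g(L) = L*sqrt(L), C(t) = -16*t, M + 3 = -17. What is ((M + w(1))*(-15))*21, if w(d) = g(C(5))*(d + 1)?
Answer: 6300 + 201600*I*sqrt(5) ≈ 6300.0 + 4.5079e+5*I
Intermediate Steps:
M = -20 (M = -3 - 17 = -20)
C(t) = -16*t
g(L) = L**(3/2)
w(d) = -320*I*sqrt(5)*(1 + d) (w(d) = (-16*5)**(3/2)*(d + 1) = (-80)**(3/2)*(1 + d) = (-320*I*sqrt(5))*(1 + d) = -320*I*sqrt(5)*(1 + d))
((M + w(1))*(-15))*21 = ((-20 + 320*I*sqrt(5)*(-1 - 1*1))*(-15))*21 = ((-20 + 320*I*sqrt(5)*(-1 - 1))*(-15))*21 = ((-20 + 320*I*sqrt(5)*(-2))*(-15))*21 = ((-20 - 640*I*sqrt(5))*(-15))*21 = (300 + 9600*I*sqrt(5))*21 = 6300 + 201600*I*sqrt(5)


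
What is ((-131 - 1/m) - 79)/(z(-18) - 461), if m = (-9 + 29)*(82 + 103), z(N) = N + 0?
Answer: 777001/1772300 ≈ 0.43841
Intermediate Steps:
z(N) = N
m = 3700 (m = 20*185 = 3700)
((-131 - 1/m) - 79)/(z(-18) - 461) = ((-131 - 1/3700) - 79)/(-18 - 461) = ((-131 - 1*1/3700) - 79)/(-479) = ((-131 - 1/3700) - 79)*(-1/479) = (-484701/3700 - 79)*(-1/479) = -777001/3700*(-1/479) = 777001/1772300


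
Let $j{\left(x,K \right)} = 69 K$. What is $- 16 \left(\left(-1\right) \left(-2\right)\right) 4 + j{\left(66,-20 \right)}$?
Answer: $-1508$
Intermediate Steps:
$- 16 \left(\left(-1\right) \left(-2\right)\right) 4 + j{\left(66,-20 \right)} = - 16 \left(\left(-1\right) \left(-2\right)\right) 4 + 69 \left(-20\right) = \left(-16\right) 2 \cdot 4 - 1380 = \left(-32\right) 4 - 1380 = -128 - 1380 = -1508$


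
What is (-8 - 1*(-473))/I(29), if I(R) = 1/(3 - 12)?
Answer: -4185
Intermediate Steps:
I(R) = -⅑ (I(R) = 1/(-9) = -⅑)
(-8 - 1*(-473))/I(29) = (-8 - 1*(-473))/(-⅑) = (-8 + 473)*(-9) = 465*(-9) = -4185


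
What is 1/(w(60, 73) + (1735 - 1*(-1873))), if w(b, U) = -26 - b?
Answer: 1/3522 ≈ 0.00028393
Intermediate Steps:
1/(w(60, 73) + (1735 - 1*(-1873))) = 1/((-26 - 1*60) + (1735 - 1*(-1873))) = 1/((-26 - 60) + (1735 + 1873)) = 1/(-86 + 3608) = 1/3522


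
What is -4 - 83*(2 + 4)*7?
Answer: -3490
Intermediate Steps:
-4 - 83*(2 + 4)*7 = -4 - 498*7 = -4 - 83*42 = -4 - 3486 = -3490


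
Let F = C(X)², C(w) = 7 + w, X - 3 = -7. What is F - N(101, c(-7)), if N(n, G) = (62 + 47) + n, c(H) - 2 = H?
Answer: -201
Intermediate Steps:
c(H) = 2 + H
X = -4 (X = 3 - 7 = -4)
N(n, G) = 109 + n
F = 9 (F = (7 - 4)² = 3² = 9)
F - N(101, c(-7)) = 9 - (109 + 101) = 9 - 1*210 = 9 - 210 = -201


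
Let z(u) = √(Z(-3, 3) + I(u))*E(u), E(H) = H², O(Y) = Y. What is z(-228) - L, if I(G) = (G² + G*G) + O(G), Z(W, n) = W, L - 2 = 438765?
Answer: -438767 + 51984*√103737 ≈ 1.6304e+7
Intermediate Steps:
L = 438767 (L = 2 + 438765 = 438767)
I(G) = G + 2*G² (I(G) = (G² + G*G) + G = (G² + G²) + G = 2*G² + G = G + 2*G²)
z(u) = u²*√(-3 + u*(1 + 2*u)) (z(u) = √(-3 + u*(1 + 2*u))*u² = u²*√(-3 + u*(1 + 2*u)))
z(-228) - L = (-228)²*√(-3 - 228 + 2*(-228)²) - 1*438767 = 51984*√(-3 - 228 + 2*51984) - 438767 = 51984*√(-3 - 228 + 103968) - 438767 = 51984*√103737 - 438767 = -438767 + 51984*√103737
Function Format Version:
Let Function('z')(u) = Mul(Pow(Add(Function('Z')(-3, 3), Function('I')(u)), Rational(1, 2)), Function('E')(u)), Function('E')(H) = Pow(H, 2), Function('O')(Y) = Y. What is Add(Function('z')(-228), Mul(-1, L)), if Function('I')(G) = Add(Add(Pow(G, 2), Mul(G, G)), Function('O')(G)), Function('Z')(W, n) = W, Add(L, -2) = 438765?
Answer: Add(-438767, Mul(51984, Pow(103737, Rational(1, 2)))) ≈ 1.6304e+7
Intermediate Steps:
L = 438767 (L = Add(2, 438765) = 438767)
Function('I')(G) = Add(G, Mul(2, Pow(G, 2))) (Function('I')(G) = Add(Add(Pow(G, 2), Mul(G, G)), G) = Add(Add(Pow(G, 2), Pow(G, 2)), G) = Add(Mul(2, Pow(G, 2)), G) = Add(G, Mul(2, Pow(G, 2))))
Function('z')(u) = Mul(Pow(u, 2), Pow(Add(-3, Mul(u, Add(1, Mul(2, u)))), Rational(1, 2))) (Function('z')(u) = Mul(Pow(Add(-3, Mul(u, Add(1, Mul(2, u)))), Rational(1, 2)), Pow(u, 2)) = Mul(Pow(u, 2), Pow(Add(-3, Mul(u, Add(1, Mul(2, u)))), Rational(1, 2))))
Add(Function('z')(-228), Mul(-1, L)) = Add(Mul(Pow(-228, 2), Pow(Add(-3, -228, Mul(2, Pow(-228, 2))), Rational(1, 2))), Mul(-1, 438767)) = Add(Mul(51984, Pow(Add(-3, -228, Mul(2, 51984)), Rational(1, 2))), -438767) = Add(Mul(51984, Pow(Add(-3, -228, 103968), Rational(1, 2))), -438767) = Add(Mul(51984, Pow(103737, Rational(1, 2))), -438767) = Add(-438767, Mul(51984, Pow(103737, Rational(1, 2))))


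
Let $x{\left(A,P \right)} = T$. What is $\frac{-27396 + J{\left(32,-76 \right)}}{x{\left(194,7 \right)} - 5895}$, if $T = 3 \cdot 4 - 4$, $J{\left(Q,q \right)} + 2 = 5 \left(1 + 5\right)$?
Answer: $\frac{27368}{5887} \approx 4.6489$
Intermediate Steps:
$J{\left(Q,q \right)} = 28$ ($J{\left(Q,q \right)} = -2 + 5 \left(1 + 5\right) = -2 + 5 \cdot 6 = -2 + 30 = 28$)
$T = 8$ ($T = 12 - 4 = 8$)
$x{\left(A,P \right)} = 8$
$\frac{-27396 + J{\left(32,-76 \right)}}{x{\left(194,7 \right)} - 5895} = \frac{-27396 + 28}{8 - 5895} = - \frac{27368}{-5887} = \left(-27368\right) \left(- \frac{1}{5887}\right) = \frac{27368}{5887}$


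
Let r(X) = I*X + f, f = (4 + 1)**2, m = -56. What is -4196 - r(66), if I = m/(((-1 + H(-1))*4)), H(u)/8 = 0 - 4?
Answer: -4249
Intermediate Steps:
H(u) = -32 (H(u) = 8*(0 - 4) = 8*(-4) = -32)
I = 14/33 (I = -56*1/(4*(-1 - 32)) = -56/((-33*4)) = -56/(-132) = -56*(-1/132) = 14/33 ≈ 0.42424)
f = 25 (f = 5**2 = 25)
r(X) = 25 + 14*X/33 (r(X) = 14*X/33 + 25 = 25 + 14*X/33)
-4196 - r(66) = -4196 - (25 + (14/33)*66) = -4196 - (25 + 28) = -4196 - 1*53 = -4196 - 53 = -4249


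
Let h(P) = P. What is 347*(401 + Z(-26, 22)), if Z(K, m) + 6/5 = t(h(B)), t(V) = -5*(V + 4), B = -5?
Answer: 702328/5 ≈ 1.4047e+5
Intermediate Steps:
t(V) = -20 - 5*V (t(V) = -5*(4 + V) = -20 - 5*V)
Z(K, m) = 19/5 (Z(K, m) = -6/5 + (-20 - 5*(-5)) = -6/5 + (-20 + 25) = -6/5 + 5 = 19/5)
347*(401 + Z(-26, 22)) = 347*(401 + 19/5) = 347*(2024/5) = 702328/5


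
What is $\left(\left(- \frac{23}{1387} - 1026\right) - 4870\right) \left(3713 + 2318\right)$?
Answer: $- \frac{49320161025}{1387} \approx -3.5559 \cdot 10^{7}$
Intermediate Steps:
$\left(\left(- \frac{23}{1387} - 1026\right) - 4870\right) \left(3713 + 2318\right) = \left(\left(\left(-23\right) \frac{1}{1387} - 1026\right) - 4870\right) 6031 = \left(\left(- \frac{23}{1387} - 1026\right) - 4870\right) 6031 = \left(- \frac{1423085}{1387} - 4870\right) 6031 = \left(- \frac{8177775}{1387}\right) 6031 = - \frac{49320161025}{1387}$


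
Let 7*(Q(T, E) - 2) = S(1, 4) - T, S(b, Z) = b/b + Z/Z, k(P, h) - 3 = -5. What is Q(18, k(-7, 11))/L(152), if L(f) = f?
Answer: -1/532 ≈ -0.0018797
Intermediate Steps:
k(P, h) = -2 (k(P, h) = 3 - 5 = -2)
S(b, Z) = 2 (S(b, Z) = 1 + 1 = 2)
Q(T, E) = 16/7 - T/7 (Q(T, E) = 2 + (2 - T)/7 = 2 + (2/7 - T/7) = 16/7 - T/7)
Q(18, k(-7, 11))/L(152) = (16/7 - ⅐*18)/152 = (16/7 - 18/7)*(1/152) = -2/7*1/152 = -1/532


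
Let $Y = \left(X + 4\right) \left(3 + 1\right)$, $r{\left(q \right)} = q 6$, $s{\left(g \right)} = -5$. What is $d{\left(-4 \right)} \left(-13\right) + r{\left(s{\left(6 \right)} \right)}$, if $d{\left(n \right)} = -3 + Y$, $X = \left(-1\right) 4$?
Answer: $9$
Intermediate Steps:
$X = -4$
$r{\left(q \right)} = 6 q$
$Y = 0$ ($Y = \left(-4 + 4\right) \left(3 + 1\right) = 0 \cdot 4 = 0$)
$d{\left(n \right)} = -3$ ($d{\left(n \right)} = -3 + 0 = -3$)
$d{\left(-4 \right)} \left(-13\right) + r{\left(s{\left(6 \right)} \right)} = \left(-3\right) \left(-13\right) + 6 \left(-5\right) = 39 - 30 = 9$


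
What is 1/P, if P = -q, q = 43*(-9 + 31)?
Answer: -1/946 ≈ -0.0010571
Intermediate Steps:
q = 946 (q = 43*22 = 946)
P = -946 (P = -1*946 = -946)
1/P = 1/(-946) = -1/946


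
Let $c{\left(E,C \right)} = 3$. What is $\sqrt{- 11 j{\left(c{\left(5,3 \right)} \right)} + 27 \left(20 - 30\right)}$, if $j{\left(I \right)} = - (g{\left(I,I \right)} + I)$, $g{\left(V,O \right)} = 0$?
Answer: $i \sqrt{237} \approx 15.395 i$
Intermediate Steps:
$j{\left(I \right)} = - I$ ($j{\left(I \right)} = - (0 + I) = - I$)
$\sqrt{- 11 j{\left(c{\left(5,3 \right)} \right)} + 27 \left(20 - 30\right)} = \sqrt{- 11 \left(\left(-1\right) 3\right) + 27 \left(20 - 30\right)} = \sqrt{\left(-11\right) \left(-3\right) + 27 \left(-10\right)} = \sqrt{33 - 270} = \sqrt{-237} = i \sqrt{237}$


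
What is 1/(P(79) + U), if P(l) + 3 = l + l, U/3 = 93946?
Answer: 1/281993 ≈ 3.5462e-6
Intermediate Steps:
U = 281838 (U = 3*93946 = 281838)
P(l) = -3 + 2*l (P(l) = -3 + (l + l) = -3 + 2*l)
1/(P(79) + U) = 1/((-3 + 2*79) + 281838) = 1/((-3 + 158) + 281838) = 1/(155 + 281838) = 1/281993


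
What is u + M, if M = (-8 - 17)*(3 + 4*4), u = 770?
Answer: 295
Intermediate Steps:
M = -475 (M = -25*(3 + 16) = -25*19 = -475)
u + M = 770 - 475 = 295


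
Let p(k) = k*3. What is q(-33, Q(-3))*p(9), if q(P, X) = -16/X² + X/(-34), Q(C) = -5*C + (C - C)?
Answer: -11757/850 ≈ -13.832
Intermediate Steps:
Q(C) = -5*C (Q(C) = -5*C + 0 = -5*C)
p(k) = 3*k
q(P, X) = -16/X² - X/34 (q(P, X) = -16/X² + X*(-1/34) = -16/X² - X/34)
q(-33, Q(-3))*p(9) = (-16/(-5*(-3))² - (-5)*(-3)/34)*(3*9) = (-16/15² - 1/34*15)*27 = (-16*1/225 - 15/34)*27 = (-16/225 - 15/34)*27 = -3919/7650*27 = -11757/850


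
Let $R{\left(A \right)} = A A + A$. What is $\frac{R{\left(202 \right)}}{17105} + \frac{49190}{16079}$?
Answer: $\frac{1500730424}{275031295} \approx 5.4566$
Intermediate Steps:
$R{\left(A \right)} = A + A^{2}$ ($R{\left(A \right)} = A^{2} + A = A + A^{2}$)
$\frac{R{\left(202 \right)}}{17105} + \frac{49190}{16079} = \frac{202 \left(1 + 202\right)}{17105} + \frac{49190}{16079} = 202 \cdot 203 \cdot \frac{1}{17105} + 49190 \cdot \frac{1}{16079} = 41006 \cdot \frac{1}{17105} + \frac{49190}{16079} = \frac{41006}{17105} + \frac{49190}{16079} = \frac{1500730424}{275031295}$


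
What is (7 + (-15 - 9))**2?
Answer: 289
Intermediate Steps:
(7 + (-15 - 9))**2 = (7 - 24)**2 = (-17)**2 = 289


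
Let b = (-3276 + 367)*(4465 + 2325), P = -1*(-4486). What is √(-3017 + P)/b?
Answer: -√1469/19752110 ≈ -1.9404e-6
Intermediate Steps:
P = 4486
b = -19752110 (b = -2909*6790 = -19752110)
√(-3017 + P)/b = √(-3017 + 4486)/(-19752110) = √1469*(-1/19752110) = -√1469/19752110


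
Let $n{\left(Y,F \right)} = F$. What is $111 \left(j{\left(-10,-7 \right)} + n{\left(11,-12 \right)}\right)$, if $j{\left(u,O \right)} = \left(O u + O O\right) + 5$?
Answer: $12432$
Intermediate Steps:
$j{\left(u,O \right)} = 5 + O^{2} + O u$ ($j{\left(u,O \right)} = \left(O u + O^{2}\right) + 5 = \left(O^{2} + O u\right) + 5 = 5 + O^{2} + O u$)
$111 \left(j{\left(-10,-7 \right)} + n{\left(11,-12 \right)}\right) = 111 \left(\left(5 + \left(-7\right)^{2} - -70\right) - 12\right) = 111 \left(\left(5 + 49 + 70\right) - 12\right) = 111 \left(124 - 12\right) = 111 \cdot 112 = 12432$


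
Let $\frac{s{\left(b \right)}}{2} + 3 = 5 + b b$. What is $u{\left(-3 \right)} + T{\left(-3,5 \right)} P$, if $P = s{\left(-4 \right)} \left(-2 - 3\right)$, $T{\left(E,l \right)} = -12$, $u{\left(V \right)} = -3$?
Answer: $2157$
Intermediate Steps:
$s{\left(b \right)} = 4 + 2 b^{2}$ ($s{\left(b \right)} = -6 + 2 \left(5 + b b\right) = -6 + 2 \left(5 + b^{2}\right) = -6 + \left(10 + 2 b^{2}\right) = 4 + 2 b^{2}$)
$P = -180$ ($P = \left(4 + 2 \left(-4\right)^{2}\right) \left(-2 - 3\right) = \left(4 + 2 \cdot 16\right) \left(-5\right) = \left(4 + 32\right) \left(-5\right) = 36 \left(-5\right) = -180$)
$u{\left(-3 \right)} + T{\left(-3,5 \right)} P = -3 - -2160 = -3 + 2160 = 2157$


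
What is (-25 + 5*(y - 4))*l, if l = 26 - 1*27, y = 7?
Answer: 10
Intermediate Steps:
l = -1 (l = 26 - 27 = -1)
(-25 + 5*(y - 4))*l = (-25 + 5*(7 - 4))*(-1) = (-25 + 5*3)*(-1) = (-25 + 15)*(-1) = -10*(-1) = 10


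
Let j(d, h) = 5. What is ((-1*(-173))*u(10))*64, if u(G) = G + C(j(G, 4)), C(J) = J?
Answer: 166080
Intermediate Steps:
u(G) = 5 + G (u(G) = G + 5 = 5 + G)
((-1*(-173))*u(10))*64 = ((-1*(-173))*(5 + 10))*64 = (173*15)*64 = 2595*64 = 166080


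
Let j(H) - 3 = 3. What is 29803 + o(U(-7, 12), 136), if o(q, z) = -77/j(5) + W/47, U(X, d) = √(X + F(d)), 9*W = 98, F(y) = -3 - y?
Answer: 25202677/846 ≈ 29790.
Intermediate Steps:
W = 98/9 (W = (⅑)*98 = 98/9 ≈ 10.889)
U(X, d) = √(-3 + X - d) (U(X, d) = √(X + (-3 - d)) = √(-3 + X - d))
j(H) = 6 (j(H) = 3 + 3 = 6)
o(q, z) = -10661/846 (o(q, z) = -77/6 + (98/9)/47 = -77*⅙ + (98/9)*(1/47) = -77/6 + 98/423 = -10661/846)
29803 + o(U(-7, 12), 136) = 29803 - 10661/846 = 25202677/846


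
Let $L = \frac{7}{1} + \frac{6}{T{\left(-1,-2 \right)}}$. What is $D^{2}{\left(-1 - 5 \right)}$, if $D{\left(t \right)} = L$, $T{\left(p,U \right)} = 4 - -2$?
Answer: $64$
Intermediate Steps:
$T{\left(p,U \right)} = 6$ ($T{\left(p,U \right)} = 4 + 2 = 6$)
$L = 8$ ($L = \frac{7}{1} + \frac{6}{6} = 7 \cdot 1 + 6 \cdot \frac{1}{6} = 7 + 1 = 8$)
$D{\left(t \right)} = 8$
$D^{2}{\left(-1 - 5 \right)} = 8^{2} = 64$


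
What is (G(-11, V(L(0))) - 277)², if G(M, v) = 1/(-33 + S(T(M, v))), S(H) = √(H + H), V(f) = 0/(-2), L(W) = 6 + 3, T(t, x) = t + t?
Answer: 8*(1266167*√11 + 10025011*I)/(11*(12*√11 + 95*I)) ≈ 76745.0 + 3.2438*I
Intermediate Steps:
T(t, x) = 2*t
L(W) = 9
V(f) = 0 (V(f) = 0*(-½) = 0)
S(H) = √2*√H (S(H) = √(2*H) = √2*√H)
G(M, v) = 1/(-33 + 2*√M) (G(M, v) = 1/(-33 + √2*√(2*M)) = 1/(-33 + √2*(√2*√M)) = 1/(-33 + 2*√M))
(G(-11, V(L(0))) - 277)² = (1/(-33 + 2*√(-11)) - 277)² = (1/(-33 + 2*(I*√11)) - 277)² = (1/(-33 + 2*I*√11) - 277)² = (-277 + 1/(-33 + 2*I*√11))²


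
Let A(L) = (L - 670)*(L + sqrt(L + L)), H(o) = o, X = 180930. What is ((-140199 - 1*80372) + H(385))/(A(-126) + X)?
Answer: -5160169003/6603977859 - 87634028*I*sqrt(7)/6603977859 ≈ -0.78137 - 0.035109*I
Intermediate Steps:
A(L) = (-670 + L)*(L + sqrt(2)*sqrt(L)) (A(L) = (-670 + L)*(L + sqrt(2*L)) = (-670 + L)*(L + sqrt(2)*sqrt(L)))
((-140199 - 1*80372) + H(385))/(A(-126) + X) = ((-140199 - 1*80372) + 385)/(((-126)**2 - 670*(-126) + sqrt(2)*(-126)**(3/2) - 670*sqrt(2)*sqrt(-126)) + 180930) = ((-140199 - 80372) + 385)/((15876 + 84420 + sqrt(2)*(-378*I*sqrt(14)) - 670*sqrt(2)*3*I*sqrt(14)) + 180930) = (-220571 + 385)/((15876 + 84420 - 756*I*sqrt(7) - 4020*I*sqrt(7)) + 180930) = -220186/((100296 - 4776*I*sqrt(7)) + 180930) = -220186/(281226 - 4776*I*sqrt(7))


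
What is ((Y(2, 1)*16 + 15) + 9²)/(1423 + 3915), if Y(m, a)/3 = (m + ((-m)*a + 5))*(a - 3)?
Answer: -192/2669 ≈ -0.071937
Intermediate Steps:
Y(m, a) = 3*(-3 + a)*(5 + m - a*m) (Y(m, a) = 3*((m + ((-m)*a + 5))*(a - 3)) = 3*((m + (-a*m + 5))*(-3 + a)) = 3*((m + (5 - a*m))*(-3 + a)) = 3*((5 + m - a*m)*(-3 + a)) = 3*((-3 + a)*(5 + m - a*m)) = 3*(-3 + a)*(5 + m - a*m))
((Y(2, 1)*16 + 15) + 9²)/(1423 + 3915) = (((-45 - 9*2 + 15*1 - 3*2*1² + 12*1*2)*16 + 15) + 9²)/(1423 + 3915) = (((-45 - 18 + 15 - 3*2*1 + 24)*16 + 15) + 81)/5338 = (((-45 - 18 + 15 - 6 + 24)*16 + 15) + 81)*(1/5338) = ((-30*16 + 15) + 81)*(1/5338) = ((-480 + 15) + 81)*(1/5338) = (-465 + 81)*(1/5338) = -384*1/5338 = -192/2669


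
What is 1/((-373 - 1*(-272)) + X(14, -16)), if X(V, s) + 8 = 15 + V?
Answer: -1/80 ≈ -0.012500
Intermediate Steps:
X(V, s) = 7 + V (X(V, s) = -8 + (15 + V) = 7 + V)
1/((-373 - 1*(-272)) + X(14, -16)) = 1/((-373 - 1*(-272)) + (7 + 14)) = 1/((-373 + 272) + 21) = 1/(-101 + 21) = 1/(-80) = -1/80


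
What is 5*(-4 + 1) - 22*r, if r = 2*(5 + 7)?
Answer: -543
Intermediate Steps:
r = 24 (r = 2*12 = 24)
5*(-4 + 1) - 22*r = 5*(-4 + 1) - 22*24 = 5*(-3) - 528 = -15 - 528 = -543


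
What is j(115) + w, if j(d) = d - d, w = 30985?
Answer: 30985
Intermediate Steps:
j(d) = 0
j(115) + w = 0 + 30985 = 30985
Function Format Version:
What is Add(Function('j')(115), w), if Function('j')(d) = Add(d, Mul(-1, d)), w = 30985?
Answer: 30985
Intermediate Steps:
Function('j')(d) = 0
Add(Function('j')(115), w) = Add(0, 30985) = 30985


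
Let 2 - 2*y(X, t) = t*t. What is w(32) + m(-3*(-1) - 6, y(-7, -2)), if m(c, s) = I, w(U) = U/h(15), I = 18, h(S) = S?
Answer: 302/15 ≈ 20.133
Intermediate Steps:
y(X, t) = 1 - t²/2 (y(X, t) = 1 - t*t/2 = 1 - t²/2)
w(U) = U/15
m(c, s) = 18
w(32) + m(-3*(-1) - 6, y(-7, -2)) = (1/15)*32 + 18 = 32/15 + 18 = 302/15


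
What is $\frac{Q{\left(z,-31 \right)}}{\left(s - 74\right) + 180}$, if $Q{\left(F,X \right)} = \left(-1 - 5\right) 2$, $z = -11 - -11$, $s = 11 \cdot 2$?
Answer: $- \frac{3}{32} \approx -0.09375$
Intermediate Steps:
$s = 22$
$z = 0$ ($z = -11 + 11 = 0$)
$Q{\left(F,X \right)} = -12$ ($Q{\left(F,X \right)} = \left(-6\right) 2 = -12$)
$\frac{Q{\left(z,-31 \right)}}{\left(s - 74\right) + 180} = - \frac{12}{\left(22 - 74\right) + 180} = - \frac{12}{-52 + 180} = - \frac{12}{128} = \left(-12\right) \frac{1}{128} = - \frac{3}{32}$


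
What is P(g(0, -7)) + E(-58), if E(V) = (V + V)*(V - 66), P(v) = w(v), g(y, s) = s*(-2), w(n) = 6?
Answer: 14390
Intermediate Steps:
g(y, s) = -2*s
P(v) = 6
E(V) = 2*V*(-66 + V) (E(V) = (2*V)*(-66 + V) = 2*V*(-66 + V))
P(g(0, -7)) + E(-58) = 6 + 2*(-58)*(-66 - 58) = 6 + 2*(-58)*(-124) = 6 + 14384 = 14390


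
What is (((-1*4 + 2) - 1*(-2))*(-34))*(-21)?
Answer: 0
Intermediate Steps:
(((-1*4 + 2) - 1*(-2))*(-34))*(-21) = (((-4 + 2) + 2)*(-34))*(-21) = ((-2 + 2)*(-34))*(-21) = (0*(-34))*(-21) = 0*(-21) = 0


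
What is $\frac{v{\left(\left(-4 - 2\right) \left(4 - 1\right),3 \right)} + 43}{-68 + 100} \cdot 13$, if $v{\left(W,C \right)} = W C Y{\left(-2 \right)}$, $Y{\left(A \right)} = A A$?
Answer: $- \frac{2249}{32} \approx -70.281$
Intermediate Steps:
$Y{\left(A \right)} = A^{2}$
$v{\left(W,C \right)} = 4 C W$ ($v{\left(W,C \right)} = W C \left(-2\right)^{2} = C W 4 = 4 C W$)
$\frac{v{\left(\left(-4 - 2\right) \left(4 - 1\right),3 \right)} + 43}{-68 + 100} \cdot 13 = \frac{4 \cdot 3 \left(-4 - 2\right) \left(4 - 1\right) + 43}{-68 + 100} \cdot 13 = \frac{4 \cdot 3 \left(\left(-6\right) 3\right) + 43}{32} \cdot 13 = \left(4 \cdot 3 \left(-18\right) + 43\right) \frac{1}{32} \cdot 13 = \left(-216 + 43\right) \frac{1}{32} \cdot 13 = \left(-173\right) \frac{1}{32} \cdot 13 = \left(- \frac{173}{32}\right) 13 = - \frac{2249}{32}$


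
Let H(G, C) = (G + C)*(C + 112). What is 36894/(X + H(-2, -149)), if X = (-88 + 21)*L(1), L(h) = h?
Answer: 6149/920 ≈ 6.6837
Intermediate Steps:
H(G, C) = (112 + C)*(C + G) (H(G, C) = (C + G)*(112 + C) = (112 + C)*(C + G))
X = -67 (X = (-88 + 21)*1 = -67*1 = -67)
36894/(X + H(-2, -149)) = 36894/(-67 + ((-149)² + 112*(-149) + 112*(-2) - 149*(-2))) = 36894/(-67 + (22201 - 16688 - 224 + 298)) = 36894/(-67 + 5587) = 36894/5520 = 36894*(1/5520) = 6149/920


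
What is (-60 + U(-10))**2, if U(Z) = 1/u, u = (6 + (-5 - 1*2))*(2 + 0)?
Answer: 14641/4 ≈ 3660.3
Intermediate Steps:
u = -2 (u = (6 + (-5 - 2))*2 = (6 - 7)*2 = -1*2 = -2)
U(Z) = -1/2 (U(Z) = 1/(-2) = -1/2)
(-60 + U(-10))**2 = (-60 - 1/2)**2 = (-121/2)**2 = 14641/4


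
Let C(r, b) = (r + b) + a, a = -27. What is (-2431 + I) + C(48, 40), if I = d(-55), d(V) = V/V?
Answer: -2369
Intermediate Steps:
d(V) = 1
C(r, b) = -27 + b + r (C(r, b) = (r + b) - 27 = (b + r) - 27 = -27 + b + r)
I = 1
(-2431 + I) + C(48, 40) = (-2431 + 1) + (-27 + 40 + 48) = -2430 + 61 = -2369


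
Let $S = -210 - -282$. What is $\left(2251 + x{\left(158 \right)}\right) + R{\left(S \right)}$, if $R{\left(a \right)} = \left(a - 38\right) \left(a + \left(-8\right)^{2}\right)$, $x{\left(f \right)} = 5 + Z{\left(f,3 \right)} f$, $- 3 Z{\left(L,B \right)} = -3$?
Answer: $7038$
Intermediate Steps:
$Z{\left(L,B \right)} = 1$ ($Z{\left(L,B \right)} = \left(- \frac{1}{3}\right) \left(-3\right) = 1$)
$S = 72$ ($S = -210 + 282 = 72$)
$x{\left(f \right)} = 5 + f$ ($x{\left(f \right)} = 5 + 1 f = 5 + f$)
$R{\left(a \right)} = \left(-38 + a\right) \left(64 + a\right)$ ($R{\left(a \right)} = \left(-38 + a\right) \left(a + 64\right) = \left(-38 + a\right) \left(64 + a\right)$)
$\left(2251 + x{\left(158 \right)}\right) + R{\left(S \right)} = \left(2251 + \left(5 + 158\right)\right) + \left(-2432 + 72^{2} + 26 \cdot 72\right) = \left(2251 + 163\right) + \left(-2432 + 5184 + 1872\right) = 2414 + 4624 = 7038$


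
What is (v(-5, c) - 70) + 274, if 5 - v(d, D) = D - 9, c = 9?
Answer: 209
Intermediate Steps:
v(d, D) = 14 - D (v(d, D) = 5 - (D - 9) = 5 - (-9 + D) = 5 + (9 - D) = 14 - D)
(v(-5, c) - 70) + 274 = ((14 - 1*9) - 70) + 274 = ((14 - 9) - 70) + 274 = (5 - 70) + 274 = -65 + 274 = 209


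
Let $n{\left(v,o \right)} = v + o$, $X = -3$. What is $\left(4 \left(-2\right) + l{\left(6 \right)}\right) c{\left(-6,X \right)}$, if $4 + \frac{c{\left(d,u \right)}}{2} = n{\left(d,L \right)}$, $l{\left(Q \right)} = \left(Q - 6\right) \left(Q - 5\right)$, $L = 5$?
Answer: $80$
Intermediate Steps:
$l{\left(Q \right)} = \left(-6 + Q\right) \left(-5 + Q\right)$
$n{\left(v,o \right)} = o + v$
$c{\left(d,u \right)} = 2 + 2 d$ ($c{\left(d,u \right)} = -8 + 2 \left(5 + d\right) = -8 + \left(10 + 2 d\right) = 2 + 2 d$)
$\left(4 \left(-2\right) + l{\left(6 \right)}\right) c{\left(-6,X \right)} = \left(4 \left(-2\right) + \left(30 + 6^{2} - 66\right)\right) \left(2 + 2 \left(-6\right)\right) = \left(-8 + \left(30 + 36 - 66\right)\right) \left(2 - 12\right) = \left(-8 + 0\right) \left(-10\right) = \left(-8\right) \left(-10\right) = 80$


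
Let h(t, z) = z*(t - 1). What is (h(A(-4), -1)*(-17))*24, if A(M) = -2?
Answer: -1224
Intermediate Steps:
h(t, z) = z*(-1 + t)
(h(A(-4), -1)*(-17))*24 = (-(-1 - 2)*(-17))*24 = (-1*(-3)*(-17))*24 = (3*(-17))*24 = -51*24 = -1224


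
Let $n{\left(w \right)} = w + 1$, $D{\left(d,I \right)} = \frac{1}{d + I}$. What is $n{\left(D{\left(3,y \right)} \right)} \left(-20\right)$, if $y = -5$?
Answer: $-10$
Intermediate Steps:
$D{\left(d,I \right)} = \frac{1}{I + d}$
$n{\left(w \right)} = 1 + w$
$n{\left(D{\left(3,y \right)} \right)} \left(-20\right) = \left(1 + \frac{1}{-5 + 3}\right) \left(-20\right) = \left(1 + \frac{1}{-2}\right) \left(-20\right) = \left(1 - \frac{1}{2}\right) \left(-20\right) = \frac{1}{2} \left(-20\right) = -10$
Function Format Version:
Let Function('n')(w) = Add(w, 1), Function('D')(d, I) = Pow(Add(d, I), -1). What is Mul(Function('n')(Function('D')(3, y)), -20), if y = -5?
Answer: -10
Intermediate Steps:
Function('D')(d, I) = Pow(Add(I, d), -1)
Function('n')(w) = Add(1, w)
Mul(Function('n')(Function('D')(3, y)), -20) = Mul(Add(1, Pow(Add(-5, 3), -1)), -20) = Mul(Add(1, Pow(-2, -1)), -20) = Mul(Add(1, Rational(-1, 2)), -20) = Mul(Rational(1, 2), -20) = -10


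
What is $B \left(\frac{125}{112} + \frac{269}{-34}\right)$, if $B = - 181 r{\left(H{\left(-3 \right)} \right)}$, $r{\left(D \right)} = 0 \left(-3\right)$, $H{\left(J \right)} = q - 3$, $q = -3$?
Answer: $0$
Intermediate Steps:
$H{\left(J \right)} = -6$ ($H{\left(J \right)} = -3 - 3 = -6$)
$r{\left(D \right)} = 0$
$B = 0$ ($B = \left(-181\right) 0 = 0$)
$B \left(\frac{125}{112} + \frac{269}{-34}\right) = 0 \left(\frac{125}{112} + \frac{269}{-34}\right) = 0 \left(125 \cdot \frac{1}{112} + 269 \left(- \frac{1}{34}\right)\right) = 0 \left(\frac{125}{112} - \frac{269}{34}\right) = 0 \left(- \frac{12939}{1904}\right) = 0$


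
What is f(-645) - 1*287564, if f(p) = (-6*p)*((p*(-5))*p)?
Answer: -8050371314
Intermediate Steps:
f(p) = 30*p³ (f(p) = (-6*p)*((-5*p)*p) = (-6*p)*(-5*p²) = 30*p³)
f(-645) - 1*287564 = 30*(-645)³ - 1*287564 = 30*(-268336125) - 287564 = -8050083750 - 287564 = -8050371314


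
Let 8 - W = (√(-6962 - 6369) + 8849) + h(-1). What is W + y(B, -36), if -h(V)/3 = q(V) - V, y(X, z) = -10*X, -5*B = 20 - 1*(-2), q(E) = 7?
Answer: -8773 - I*√13331 ≈ -8773.0 - 115.46*I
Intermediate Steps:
B = -22/5 (B = -(20 - 1*(-2))/5 = -(20 + 2)/5 = -⅕*22 = -22/5 ≈ -4.4000)
h(V) = -21 + 3*V (h(V) = -3*(7 - V) = -21 + 3*V)
W = -8817 - I*√13331 (W = 8 - ((√(-6962 - 6369) + 8849) + (-21 + 3*(-1))) = 8 - ((√(-13331) + 8849) + (-21 - 3)) = 8 - ((I*√13331 + 8849) - 24) = 8 - ((8849 + I*√13331) - 24) = 8 - (8825 + I*√13331) = 8 + (-8825 - I*√13331) = -8817 - I*√13331 ≈ -8817.0 - 115.46*I)
W + y(B, -36) = (-8817 - I*√13331) - 10*(-22/5) = (-8817 - I*√13331) + 44 = -8773 - I*√13331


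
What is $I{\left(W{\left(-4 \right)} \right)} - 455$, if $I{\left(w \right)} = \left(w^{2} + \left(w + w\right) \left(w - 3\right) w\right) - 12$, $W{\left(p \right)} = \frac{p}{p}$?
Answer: $-470$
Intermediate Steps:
$W{\left(p \right)} = 1$
$I{\left(w \right)} = -12 + w^{2} + 2 w^{2} \left(-3 + w\right)$ ($I{\left(w \right)} = \left(w^{2} + 2 w \left(-3 + w\right) w\right) - 12 = \left(w^{2} + 2 w^{2} \left(-3 + w\right)\right) - 12 = -12 + w^{2} + 2 w^{2} \left(-3 + w\right)$)
$I{\left(W{\left(-4 \right)} \right)} - 455 = \left(-12 - 5 \cdot 1^{2} + 2 \cdot 1^{3}\right) - 455 = \left(-12 - 5 + 2 \cdot 1\right) - 455 = \left(-12 - 5 + 2\right) - 455 = -15 - 455 = -470$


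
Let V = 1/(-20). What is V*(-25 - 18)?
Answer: 43/20 ≈ 2.1500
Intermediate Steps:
V = -1/20 ≈ -0.050000
V*(-25 - 18) = -(-25 - 18)/20 = -1/20*(-43) = 43/20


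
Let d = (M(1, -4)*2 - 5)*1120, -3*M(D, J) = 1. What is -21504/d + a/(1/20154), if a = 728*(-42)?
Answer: -52379439552/85 ≈ -6.1623e+8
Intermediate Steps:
M(D, J) = -1/3 (M(D, J) = -1/3*1 = -1/3)
a = -30576
d = -19040/3 (d = (-1/3*2 - 5)*1120 = (-2/3 - 5)*1120 = -17/3*1120 = -19040/3 ≈ -6346.7)
-21504/d + a/(1/20154) = -21504/(-19040/3) - 30576/(1/20154) = -21504*(-3/19040) - 30576/1/20154 = 288/85 - 30576*20154 = 288/85 - 616228704 = -52379439552/85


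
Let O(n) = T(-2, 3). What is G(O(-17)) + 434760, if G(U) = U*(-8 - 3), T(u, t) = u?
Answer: 434782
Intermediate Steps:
O(n) = -2
G(U) = -11*U (G(U) = U*(-11) = -11*U)
G(O(-17)) + 434760 = -11*(-2) + 434760 = 22 + 434760 = 434782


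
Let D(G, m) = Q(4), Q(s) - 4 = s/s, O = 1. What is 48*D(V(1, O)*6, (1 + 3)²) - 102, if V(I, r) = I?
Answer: 138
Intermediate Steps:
Q(s) = 5 (Q(s) = 4 + s/s = 4 + 1 = 5)
D(G, m) = 5
48*D(V(1, O)*6, (1 + 3)²) - 102 = 48*5 - 102 = 240 - 102 = 138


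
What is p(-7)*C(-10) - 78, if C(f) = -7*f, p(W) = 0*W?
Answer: -78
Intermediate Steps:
p(W) = 0
p(-7)*C(-10) - 78 = 0*(-7*(-10)) - 78 = 0*70 - 78 = 0 - 78 = -78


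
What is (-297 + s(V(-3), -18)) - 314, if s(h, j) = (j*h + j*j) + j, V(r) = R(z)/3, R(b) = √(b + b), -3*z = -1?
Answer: -305 - 2*√6 ≈ -309.90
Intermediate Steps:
z = ⅓ (z = -⅓*(-1) = ⅓ ≈ 0.33333)
R(b) = √2*√b (R(b) = √(2*b) = √2*√b)
V(r) = √6/9 (V(r) = (√2*√(⅓))/3 = (√2*(√3/3))*(⅓) = (√6/3)*(⅓) = √6/9)
s(h, j) = j + j² + h*j (s(h, j) = (h*j + j²) + j = (j² + h*j) + j = j + j² + h*j)
(-297 + s(V(-3), -18)) - 314 = (-297 - 18*(1 + √6/9 - 18)) - 314 = (-297 - 18*(-17 + √6/9)) - 314 = (-297 + (306 - 2*√6)) - 314 = (9 - 2*√6) - 314 = -305 - 2*√6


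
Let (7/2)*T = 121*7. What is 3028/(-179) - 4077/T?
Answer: -1462559/43318 ≈ -33.763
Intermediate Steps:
T = 242 (T = 2*(121*7)/7 = (2/7)*847 = 242)
3028/(-179) - 4077/T = 3028/(-179) - 4077/242 = 3028*(-1/179) - 4077*1/242 = -3028/179 - 4077/242 = -1462559/43318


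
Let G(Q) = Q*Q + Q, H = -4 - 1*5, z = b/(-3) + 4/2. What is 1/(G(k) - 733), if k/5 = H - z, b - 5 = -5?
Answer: 1/2237 ≈ 0.00044703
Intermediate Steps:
b = 0 (b = 5 - 5 = 0)
z = 2 (z = 0/(-3) + 4/2 = 0*(-1/3) + 4*(1/2) = 0 + 2 = 2)
H = -9 (H = -4 - 5 = -9)
k = -55 (k = 5*(-9 - 1*2) = 5*(-9 - 2) = 5*(-11) = -55)
G(Q) = Q + Q**2 (G(Q) = Q**2 + Q = Q + Q**2)
1/(G(k) - 733) = 1/(-55*(1 - 55) - 733) = 1/(-55*(-54) - 733) = 1/(2970 - 733) = 1/2237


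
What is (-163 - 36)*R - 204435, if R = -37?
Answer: -197072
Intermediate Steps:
(-163 - 36)*R - 204435 = (-163 - 36)*(-37) - 204435 = -199*(-37) - 204435 = 7363 - 204435 = -197072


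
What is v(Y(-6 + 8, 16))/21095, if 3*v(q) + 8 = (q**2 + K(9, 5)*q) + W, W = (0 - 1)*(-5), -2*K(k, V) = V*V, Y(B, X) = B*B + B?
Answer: -14/21095 ≈ -0.00066366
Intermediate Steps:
Y(B, X) = B + B**2 (Y(B, X) = B**2 + B = B + B**2)
K(k, V) = -V**2/2 (K(k, V) = -V*V/2 = -V**2/2)
W = 5 (W = -1*(-5) = 5)
v(q) = -1 - 25*q/6 + q**2/3 (v(q) = -8/3 + ((q**2 + (-1/2*5**2)*q) + 5)/3 = -8/3 + ((q**2 + (-1/2*25)*q) + 5)/3 = -8/3 + ((q**2 - 25*q/2) + 5)/3 = -8/3 + (5 + q**2 - 25*q/2)/3 = -8/3 + (5/3 - 25*q/6 + q**2/3) = -1 - 25*q/6 + q**2/3)
v(Y(-6 + 8, 16))/21095 = (-1 - 25*(-6 + 8)*(1 + (-6 + 8))/6 + ((-6 + 8)*(1 + (-6 + 8)))**2/3)/21095 = (-1 - 25*(1 + 2)/3 + (2*(1 + 2))**2/3)*(1/21095) = (-1 - 25*3/3 + (2*3)**2/3)*(1/21095) = (-1 - 25/6*6 + (1/3)*6**2)*(1/21095) = (-1 - 25 + (1/3)*36)*(1/21095) = (-1 - 25 + 12)*(1/21095) = -14*1/21095 = -14/21095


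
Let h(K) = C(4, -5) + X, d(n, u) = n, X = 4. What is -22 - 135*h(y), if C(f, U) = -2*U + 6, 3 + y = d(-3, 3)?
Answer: -2722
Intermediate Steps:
y = -6 (y = -3 - 3 = -6)
C(f, U) = 6 - 2*U
h(K) = 20 (h(K) = (6 - 2*(-5)) + 4 = (6 + 10) + 4 = 16 + 4 = 20)
-22 - 135*h(y) = -22 - 135*20 = -22 - 2700 = -2722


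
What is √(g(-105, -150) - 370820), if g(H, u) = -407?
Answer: I*√371227 ≈ 609.28*I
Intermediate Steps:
√(g(-105, -150) - 370820) = √(-407 - 370820) = √(-371227) = I*√371227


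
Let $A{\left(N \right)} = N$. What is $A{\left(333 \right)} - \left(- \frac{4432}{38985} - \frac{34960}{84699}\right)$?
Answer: $\frac{367100381021}{1100663505} \approx 333.53$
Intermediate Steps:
$A{\left(333 \right)} - \left(- \frac{4432}{38985} - \frac{34960}{84699}\right) = 333 - \left(- \frac{4432}{38985} - \frac{34960}{84699}\right) = 333 - - \frac{579433856}{1100663505} = 333 + \frac{579433856}{1100663505} = \frac{367100381021}{1100663505}$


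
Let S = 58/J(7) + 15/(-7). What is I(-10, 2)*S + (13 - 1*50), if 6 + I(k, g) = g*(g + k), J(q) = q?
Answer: -1205/7 ≈ -172.14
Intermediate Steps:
I(k, g) = -6 + g*(g + k)
S = 43/7 (S = 58/7 + 15/(-7) = 58*(⅐) + 15*(-⅐) = 58/7 - 15/7 = 43/7 ≈ 6.1429)
I(-10, 2)*S + (13 - 1*50) = (-6 + 2² + 2*(-10))*(43/7) + (13 - 1*50) = (-6 + 4 - 20)*(43/7) + (13 - 50) = -22*43/7 - 37 = -946/7 - 37 = -1205/7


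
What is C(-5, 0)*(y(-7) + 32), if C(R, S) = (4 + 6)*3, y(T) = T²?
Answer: 2430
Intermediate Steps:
C(R, S) = 30 (C(R, S) = 10*3 = 30)
C(-5, 0)*(y(-7) + 32) = 30*((-7)² + 32) = 30*(49 + 32) = 30*81 = 2430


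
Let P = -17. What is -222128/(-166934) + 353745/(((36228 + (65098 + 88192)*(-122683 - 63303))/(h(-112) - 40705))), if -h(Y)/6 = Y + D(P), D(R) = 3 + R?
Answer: 4345943259395903/2379623946947504 ≈ 1.8263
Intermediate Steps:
h(Y) = 84 - 6*Y (h(Y) = -6*(Y + (3 - 17)) = -6*(Y - 14) = -6*(-14 + Y) = 84 - 6*Y)
-222128/(-166934) + 353745/(((36228 + (65098 + 88192)*(-122683 - 63303))/(h(-112) - 40705))) = -222128/(-166934) + 353745/(((36228 + (65098 + 88192)*(-122683 - 63303))/((84 - 6*(-112)) - 40705))) = -222128*(-1/166934) + 353745/(((36228 + 153290*(-185986))/((84 + 672) - 40705))) = 111064/83467 + 353745/(((36228 - 28509793940)/(756 - 40705))) = 111064/83467 + 353745/((-28509757712/(-39949))) = 111064/83467 + 353745/((-28509757712*(-1/39949))) = 111064/83467 + 353745/(28509757712/39949) = 111064/83467 + 353745*(39949/28509757712) = 111064/83467 + 14131759005/28509757712 = 4345943259395903/2379623946947504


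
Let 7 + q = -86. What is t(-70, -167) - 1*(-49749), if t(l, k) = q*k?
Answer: 65280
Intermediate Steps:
q = -93 (q = -7 - 86 = -93)
t(l, k) = -93*k
t(-70, -167) - 1*(-49749) = -93*(-167) - 1*(-49749) = 15531 + 49749 = 65280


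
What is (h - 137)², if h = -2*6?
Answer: 22201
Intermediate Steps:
h = -12
(h - 137)² = (-12 - 137)² = (-149)² = 22201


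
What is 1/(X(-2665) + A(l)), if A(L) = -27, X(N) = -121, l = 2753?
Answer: -1/148 ≈ -0.0067568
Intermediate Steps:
1/(X(-2665) + A(l)) = 1/(-121 - 27) = 1/(-148) = -1/148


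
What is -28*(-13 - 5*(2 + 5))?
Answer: 1344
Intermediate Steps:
-28*(-13 - 5*(2 + 5)) = -28*(-13 - 5*7) = -28*(-13 - 35) = -28*(-48) = 1344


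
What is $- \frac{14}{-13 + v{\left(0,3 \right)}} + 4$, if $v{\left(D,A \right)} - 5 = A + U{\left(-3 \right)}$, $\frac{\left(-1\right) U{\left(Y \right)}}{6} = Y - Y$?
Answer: $\frac{34}{5} \approx 6.8$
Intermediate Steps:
$U{\left(Y \right)} = 0$ ($U{\left(Y \right)} = - 6 \left(Y - Y\right) = \left(-6\right) 0 = 0$)
$v{\left(D,A \right)} = 5 + A$ ($v{\left(D,A \right)} = 5 + \left(A + 0\right) = 5 + A$)
$- \frac{14}{-13 + v{\left(0,3 \right)}} + 4 = - \frac{14}{-13 + \left(5 + 3\right)} + 4 = - \frac{14}{-13 + 8} + 4 = - \frac{14}{-5} + 4 = \left(-14\right) \left(- \frac{1}{5}\right) + 4 = \frac{14}{5} + 4 = \frac{34}{5}$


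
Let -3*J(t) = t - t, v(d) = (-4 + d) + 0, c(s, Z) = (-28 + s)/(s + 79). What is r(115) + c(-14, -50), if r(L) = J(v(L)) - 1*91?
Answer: -5957/65 ≈ -91.646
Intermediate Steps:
c(s, Z) = (-28 + s)/(79 + s)
v(d) = -4 + d
J(t) = 0 (J(t) = -(t - t)/3 = -1/3*0 = 0)
r(L) = -91 (r(L) = 0 - 1*91 = 0 - 91 = -91)
r(115) + c(-14, -50) = -91 + (-28 - 14)/(79 - 14) = -91 - 42/65 = -5957/65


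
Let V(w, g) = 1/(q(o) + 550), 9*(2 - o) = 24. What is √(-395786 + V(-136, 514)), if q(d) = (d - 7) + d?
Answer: I*√41804896055/325 ≈ 629.12*I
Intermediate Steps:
o = -⅔ (o = 2 - ⅑*24 = 2 - 8/3 = -⅔ ≈ -0.66667)
q(d) = -7 + 2*d (q(d) = (-7 + d) + d = -7 + 2*d)
V(w, g) = 3/1625 (V(w, g) = 1/((-7 + 2*(-⅔)) + 550) = 1/((-7 - 4/3) + 550) = 1/(-25/3 + 550) = 1/(1625/3) = 3/1625)
√(-395786 + V(-136, 514)) = √(-395786 + 3/1625) = √(-643152247/1625) = I*√41804896055/325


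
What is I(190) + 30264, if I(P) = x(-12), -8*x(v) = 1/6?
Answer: 1452671/48 ≈ 30264.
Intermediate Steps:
x(v) = -1/48 (x(v) = -⅛/6 = -⅛*⅙ = -1/48)
I(P) = -1/48
I(190) + 30264 = -1/48 + 30264 = 1452671/48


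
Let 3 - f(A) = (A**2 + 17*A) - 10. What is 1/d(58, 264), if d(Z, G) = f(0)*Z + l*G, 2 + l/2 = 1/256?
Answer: -16/4799 ≈ -0.0033340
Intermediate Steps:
f(A) = 13 - A**2 - 17*A (f(A) = 3 - ((A**2 + 17*A) - 10) = 3 - (-10 + A**2 + 17*A) = 3 + (10 - A**2 - 17*A) = 13 - A**2 - 17*A)
l = -511/128 (l = -4 + 2/256 = -4 + 2*(1/256) = -4 + 1/128 = -511/128 ≈ -3.9922)
d(Z, G) = 13*Z - 511*G/128 (d(Z, G) = (13 - 1*0**2 - 17*0)*Z - 511*G/128 = (13 - 1*0 + 0)*Z - 511*G/128 = (13 + 0 + 0)*Z - 511*G/128 = 13*Z - 511*G/128)
1/d(58, 264) = 1/(13*58 - 511/128*264) = 1/(754 - 16863/16) = 1/(-4799/16) = -16/4799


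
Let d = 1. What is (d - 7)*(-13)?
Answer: 78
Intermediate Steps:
(d - 7)*(-13) = (1 - 7)*(-13) = -6*(-13) = 78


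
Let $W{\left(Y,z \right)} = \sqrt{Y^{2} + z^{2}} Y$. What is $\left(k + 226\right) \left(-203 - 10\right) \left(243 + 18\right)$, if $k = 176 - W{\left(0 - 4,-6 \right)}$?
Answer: $-22348386 - 444744 \sqrt{13} \approx -2.3952 \cdot 10^{7}$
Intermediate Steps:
$W{\left(Y,z \right)} = Y \sqrt{Y^{2} + z^{2}}$
$k = 176 + 8 \sqrt{13}$ ($k = 176 - \left(0 - 4\right) \sqrt{\left(0 - 4\right)^{2} + \left(-6\right)^{2}} = 176 - \left(0 - 4\right) \sqrt{\left(0 - 4\right)^{2} + 36} = 176 - - 4 \sqrt{\left(-4\right)^{2} + 36} = 176 - - 4 \sqrt{16 + 36} = 176 - - 4 \sqrt{52} = 176 - - 4 \cdot 2 \sqrt{13} = 176 - - 8 \sqrt{13} = 176 + 8 \sqrt{13} \approx 204.84$)
$\left(k + 226\right) \left(-203 - 10\right) \left(243 + 18\right) = \left(\left(176 + 8 \sqrt{13}\right) + 226\right) \left(-203 - 10\right) \left(243 + 18\right) = \left(402 + 8 \sqrt{13}\right) \left(\left(-213\right) 261\right) = \left(402 + 8 \sqrt{13}\right) \left(-55593\right) = -22348386 - 444744 \sqrt{13}$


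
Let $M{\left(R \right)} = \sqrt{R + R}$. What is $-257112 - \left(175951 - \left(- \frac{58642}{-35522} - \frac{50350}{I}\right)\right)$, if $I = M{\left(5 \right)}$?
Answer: $- \frac{7691602622}{17761} - 5035 \sqrt{10} \approx -4.4898 \cdot 10^{5}$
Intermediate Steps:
$M{\left(R \right)} = \sqrt{2} \sqrt{R}$ ($M{\left(R \right)} = \sqrt{2 R} = \sqrt{2} \sqrt{R}$)
$I = \sqrt{10}$ ($I = \sqrt{2} \sqrt{5} = \sqrt{10} \approx 3.1623$)
$-257112 - \left(175951 - \left(- \frac{58642}{-35522} - \frac{50350}{I}\right)\right) = -257112 - \left(175951 - \left(- \frac{58642}{-35522} - \frac{50350}{\sqrt{10}}\right)\right) = -257112 - \left(175951 - \left(\left(-58642\right) \left(- \frac{1}{35522}\right) - 50350 \frac{\sqrt{10}}{10}\right)\right) = -257112 - \left(175951 - \left(\frac{29321}{17761} - 5035 \sqrt{10}\right)\right) = -257112 - \left(\frac{3125036390}{17761} + 5035 \sqrt{10}\right) = - \frac{7691602622}{17761} - 5035 \sqrt{10}$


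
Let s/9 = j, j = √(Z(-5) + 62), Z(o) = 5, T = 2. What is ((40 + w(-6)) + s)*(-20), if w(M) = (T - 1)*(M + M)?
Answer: -560 - 180*√67 ≈ -2033.4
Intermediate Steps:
w(M) = 2*M (w(M) = (2 - 1)*(M + M) = 1*(2*M) = 2*M)
j = √67 (j = √(5 + 62) = √67 ≈ 8.1853)
s = 9*√67 ≈ 73.668
((40 + w(-6)) + s)*(-20) = ((40 + 2*(-6)) + 9*√67)*(-20) = ((40 - 12) + 9*√67)*(-20) = (28 + 9*√67)*(-20) = -560 - 180*√67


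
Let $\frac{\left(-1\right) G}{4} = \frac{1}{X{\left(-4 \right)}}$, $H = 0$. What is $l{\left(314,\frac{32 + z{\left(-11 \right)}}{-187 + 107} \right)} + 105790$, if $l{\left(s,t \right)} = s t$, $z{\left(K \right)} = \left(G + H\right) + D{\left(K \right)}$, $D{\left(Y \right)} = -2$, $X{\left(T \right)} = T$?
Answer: $\frac{4226733}{40} \approx 1.0567 \cdot 10^{5}$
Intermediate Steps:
$G = 1$ ($G = - \frac{4}{-4} = \left(-4\right) \left(- \frac{1}{4}\right) = 1$)
$z{\left(K \right)} = -1$ ($z{\left(K \right)} = \left(1 + 0\right) - 2 = 1 - 2 = -1$)
$l{\left(314,\frac{32 + z{\left(-11 \right)}}{-187 + 107} \right)} + 105790 = 314 \frac{32 - 1}{-187 + 107} + 105790 = 314 \frac{31}{-80} + 105790 = 314 \cdot 31 \left(- \frac{1}{80}\right) + 105790 = 314 \left(- \frac{31}{80}\right) + 105790 = - \frac{4867}{40} + 105790 = \frac{4226733}{40}$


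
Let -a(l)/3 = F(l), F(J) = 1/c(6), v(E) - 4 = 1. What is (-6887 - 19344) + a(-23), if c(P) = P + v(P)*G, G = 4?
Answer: -682009/26 ≈ -26231.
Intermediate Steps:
v(E) = 5 (v(E) = 4 + 1 = 5)
c(P) = 20 + P (c(P) = P + 5*4 = P + 20 = 20 + P)
F(J) = 1/26 (F(J) = 1/(20 + 6) = 1/26)
a(l) = -3/26 (a(l) = -3*1/26 = -3/26)
(-6887 - 19344) + a(-23) = (-6887 - 19344) - 3/26 = -26231 - 3/26 = -682009/26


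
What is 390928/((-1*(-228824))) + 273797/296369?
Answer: 22313783145/8477042507 ≈ 2.6323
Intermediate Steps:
390928/((-1*(-228824))) + 273797/296369 = 390928/228824 + 273797*(1/296369) = 390928*(1/228824) + 273797/296369 = 48866/28603 + 273797/296369 = 22313783145/8477042507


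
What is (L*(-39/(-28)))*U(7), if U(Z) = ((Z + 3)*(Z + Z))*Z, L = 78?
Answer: 106470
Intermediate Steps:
U(Z) = 2*Z²*(3 + Z) (U(Z) = ((3 + Z)*(2*Z))*Z = (2*Z*(3 + Z))*Z = 2*Z²*(3 + Z))
(L*(-39/(-28)))*U(7) = (78*(-39/(-28)))*(2*7²*(3 + 7)) = (78*(-39*(-1/28)))*(2*49*10) = (78*(39/28))*980 = (1521/14)*980 = 106470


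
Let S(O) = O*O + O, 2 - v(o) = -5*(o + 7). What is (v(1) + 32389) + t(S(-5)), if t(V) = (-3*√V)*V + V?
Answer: 32451 - 120*√5 ≈ 32183.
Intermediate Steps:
v(o) = 37 + 5*o (v(o) = 2 - (-5)*(o + 7) = 2 - (-5)*(7 + o) = 2 - (-35 - 5*o) = 2 + (35 + 5*o) = 37 + 5*o)
S(O) = O + O² (S(O) = O² + O = O + O²)
t(V) = V - 3*V^(3/2) (t(V) = -3*V^(3/2) + V = V - 3*V^(3/2))
(v(1) + 32389) + t(S(-5)) = ((37 + 5*1) + 32389) + (-5*(1 - 5) - 3*40*√5) = ((37 + 5) + 32389) + (-5*(-4) - 3*40*√5) = (42 + 32389) + (20 - 120*√5) = 32431 + (20 - 120*√5) = 32451 - 120*√5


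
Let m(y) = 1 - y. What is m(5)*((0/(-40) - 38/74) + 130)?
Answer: -19164/37 ≈ -517.95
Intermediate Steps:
m(5)*((0/(-40) - 38/74) + 130) = (1 - 1*5)*((0/(-40) - 38/74) + 130) = (1 - 5)*((0*(-1/40) - 38*1/74) + 130) = -4*((0 - 19/37) + 130) = -4*(-19/37 + 130) = -4*4791/37 = -19164/37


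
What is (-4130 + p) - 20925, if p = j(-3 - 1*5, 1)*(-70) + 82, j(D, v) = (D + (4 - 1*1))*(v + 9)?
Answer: -21473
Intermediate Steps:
j(D, v) = (3 + D)*(9 + v) (j(D, v) = (D + (4 - 1))*(9 + v) = (D + 3)*(9 + v) = (3 + D)*(9 + v))
p = 3582 (p = (27 + 3*1 + 9*(-3 - 1*5) + (-3 - 1*5)*1)*(-70) + 82 = (27 + 3 + 9*(-3 - 5) + (-3 - 5)*1)*(-70) + 82 = (27 + 3 + 9*(-8) - 8*1)*(-70) + 82 = (27 + 3 - 72 - 8)*(-70) + 82 = -50*(-70) + 82 = 3500 + 82 = 3582)
(-4130 + p) - 20925 = (-4130 + 3582) - 20925 = -548 - 20925 = -21473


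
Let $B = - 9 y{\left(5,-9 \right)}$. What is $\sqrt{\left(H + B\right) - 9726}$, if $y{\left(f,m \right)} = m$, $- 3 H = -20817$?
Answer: $i \sqrt{2706} \approx 52.019 i$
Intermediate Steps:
$H = 6939$ ($H = \left(- \frac{1}{3}\right) \left(-20817\right) = 6939$)
$B = 81$ ($B = \left(-9\right) \left(-9\right) = 81$)
$\sqrt{\left(H + B\right) - 9726} = \sqrt{\left(6939 + 81\right) - 9726} = \sqrt{7020 - 9726} = \sqrt{-2706} = i \sqrt{2706}$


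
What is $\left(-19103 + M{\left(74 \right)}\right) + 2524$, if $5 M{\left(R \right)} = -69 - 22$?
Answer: $- \frac{82986}{5} \approx -16597.0$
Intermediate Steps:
$M{\left(R \right)} = - \frac{91}{5}$ ($M{\left(R \right)} = \frac{-69 - 22}{5} = \frac{1}{5} \left(-91\right) = - \frac{91}{5}$)
$\left(-19103 + M{\left(74 \right)}\right) + 2524 = \left(-19103 - \frac{91}{5}\right) + 2524 = - \frac{95606}{5} + 2524 = - \frac{82986}{5}$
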